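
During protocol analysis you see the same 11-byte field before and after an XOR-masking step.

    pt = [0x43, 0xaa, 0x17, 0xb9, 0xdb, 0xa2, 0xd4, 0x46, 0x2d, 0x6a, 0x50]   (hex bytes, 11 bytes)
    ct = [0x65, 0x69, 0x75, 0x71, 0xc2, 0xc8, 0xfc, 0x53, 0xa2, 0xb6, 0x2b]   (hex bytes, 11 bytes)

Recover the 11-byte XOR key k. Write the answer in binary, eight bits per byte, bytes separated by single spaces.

Since ct = pt ⊕ k, XORing both sides with pt gives k = pt ⊕ ct.
byte 0: 43 ⊕ 65 = 26
byte 1: aa ⊕ 69 = c3
byte 2: 17 ⊕ 75 = 62
byte 3: b9 ⊕ 71 = c8
byte 4: db ⊕ c2 = 19
byte 5: a2 ⊕ c8 = 6a
byte 6: d4 ⊕ fc = 28
byte 7: 46 ⊕ 53 = 15
byte 8: 2d ⊕ a2 = 8f
byte 9: 6a ⊕ b6 = dc
byte 10: 50 ⊕ 2b = 7b

00100110 11000011 01100010 11001000 00011001 01101010 00101000 00010101 10001111 11011100 01111011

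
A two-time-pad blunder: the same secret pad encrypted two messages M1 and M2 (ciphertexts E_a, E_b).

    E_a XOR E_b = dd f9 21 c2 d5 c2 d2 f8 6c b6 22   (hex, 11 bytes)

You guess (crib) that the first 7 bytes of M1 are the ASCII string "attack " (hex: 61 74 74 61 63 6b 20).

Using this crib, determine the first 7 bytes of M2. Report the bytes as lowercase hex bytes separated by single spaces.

bc 8d 55 a3 b6 a9 f2

Since E_a ⊕ E_b = M1 ⊕ M2, XORing with the guessed M1 bytes yields the corresponding M2 bytes: M2 = (E_a ⊕ E_b) ⊕ M1.
dd ^ 61 = bc
f9 ^ 74 = 8d
21 ^ 74 = 55
c2 ^ 61 = a3
d5 ^ 63 = b6
c2 ^ 6b = a9
d2 ^ 20 = f2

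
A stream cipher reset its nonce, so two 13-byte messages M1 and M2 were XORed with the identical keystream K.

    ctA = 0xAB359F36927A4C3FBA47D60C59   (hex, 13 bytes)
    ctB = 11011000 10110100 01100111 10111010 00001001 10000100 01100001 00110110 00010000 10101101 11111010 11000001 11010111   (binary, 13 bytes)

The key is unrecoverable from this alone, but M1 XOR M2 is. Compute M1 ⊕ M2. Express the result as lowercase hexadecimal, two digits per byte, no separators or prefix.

ctA ⊕ ctB = (M1 ⊕ K) ⊕ (M2 ⊕ K) = M1 ⊕ M2 — the shared key cancels under XOR.
171 XOR 216 = 115
 53 XOR 180 = 129
159 XOR 103 = 248
 54 XOR 186 = 140
146 XOR   9 = 155
122 XOR 132 = 254
 76 XOR  97 =  45
 63 XOR  54 =   9
186 XOR  16 = 170
 71 XOR 173 = 234
214 XOR 250 =  44
 12 XOR 193 = 205
 89 XOR 215 = 142

7381f88c9bfe2d09aaea2ccd8e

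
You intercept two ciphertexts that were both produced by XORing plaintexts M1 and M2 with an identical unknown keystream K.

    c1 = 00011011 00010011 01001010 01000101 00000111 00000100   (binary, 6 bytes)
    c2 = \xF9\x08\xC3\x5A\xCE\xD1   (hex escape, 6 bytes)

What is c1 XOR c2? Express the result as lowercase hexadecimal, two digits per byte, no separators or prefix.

c1 ⊕ c2 = (M1 ⊕ K) ⊕ (M2 ⊕ K) = M1 ⊕ M2 — the shared key cancels under XOR.
00011011 XOR 11111001 = 11100010
00010011 XOR 00001000 = 00011011
01001010 XOR 11000011 = 10001001
01000101 XOR 01011010 = 00011111
00000111 XOR 11001110 = 11001001
00000100 XOR 11010001 = 11010101

e21b891fc9d5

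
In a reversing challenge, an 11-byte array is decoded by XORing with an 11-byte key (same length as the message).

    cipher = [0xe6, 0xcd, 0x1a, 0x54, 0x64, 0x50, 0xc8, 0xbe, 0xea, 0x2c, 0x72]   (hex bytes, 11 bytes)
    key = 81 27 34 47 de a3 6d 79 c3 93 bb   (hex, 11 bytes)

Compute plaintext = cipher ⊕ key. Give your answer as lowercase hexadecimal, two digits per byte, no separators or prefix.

67ea2e13baf3a5c729bfc9

XOR is its own inverse, so applying the key byte-wise gives the result directly.
byte 0: 230 ⊕ 129 = 103
byte 1: 205 ⊕  39 = 234
byte 2:  26 ⊕  52 =  46
byte 3:  84 ⊕  71 =  19
byte 4: 100 ⊕ 222 = 186
byte 5:  80 ⊕ 163 = 243
byte 6: 200 ⊕ 109 = 165
byte 7: 190 ⊕ 121 = 199
byte 8: 234 ⊕ 195 =  41
byte 9:  44 ⊕ 147 = 191
byte 10: 114 ⊕ 187 = 201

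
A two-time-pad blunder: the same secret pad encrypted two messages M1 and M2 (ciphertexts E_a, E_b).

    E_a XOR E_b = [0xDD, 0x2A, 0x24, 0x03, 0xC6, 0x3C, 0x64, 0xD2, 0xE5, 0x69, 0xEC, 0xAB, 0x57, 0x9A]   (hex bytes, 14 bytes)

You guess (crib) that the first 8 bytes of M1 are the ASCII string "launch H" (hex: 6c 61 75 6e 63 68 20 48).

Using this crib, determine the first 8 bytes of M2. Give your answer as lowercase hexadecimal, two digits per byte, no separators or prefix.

Since E_a ⊕ E_b = M1 ⊕ M2, XORing with the guessed M1 bytes yields the corresponding M2 bytes: M2 = (E_a ⊕ E_b) ⊕ M1.
221 ^ 108 = 177
 42 ^  97 =  75
 36 ^ 117 =  81
  3 ^ 110 = 109
198 ^  99 = 165
 60 ^ 104 =  84
100 ^  32 =  68
210 ^  72 = 154

b14b516da554449a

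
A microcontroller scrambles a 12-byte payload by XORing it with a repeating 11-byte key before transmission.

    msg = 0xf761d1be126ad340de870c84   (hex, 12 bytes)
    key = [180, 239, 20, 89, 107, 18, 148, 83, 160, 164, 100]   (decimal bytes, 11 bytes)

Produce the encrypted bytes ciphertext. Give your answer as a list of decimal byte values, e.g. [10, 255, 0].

The 11-byte key repeats, so the effective keystream is b4 ef 14 59 6b 12 94 53 a0 a4 64 b4.
byte 0: 11110111 xor 10110100 = 01000011
byte 1: 01100001 xor 11101111 = 10001110
byte 2: 11010001 xor 00010100 = 11000101
byte 3: 10111110 xor 01011001 = 11100111
byte 4: 00010010 xor 01101011 = 01111001
byte 5: 01101010 xor 00010010 = 01111000
byte 6: 11010011 xor 10010100 = 01000111
byte 7: 01000000 xor 01010011 = 00010011
byte 8: 11011110 xor 10100000 = 01111110
byte 9: 10000111 xor 10100100 = 00100011
byte 10: 00001100 xor 01100100 = 01101000
byte 11: 10000100 xor 10110100 = 00110000

[67, 142, 197, 231, 121, 120, 71, 19, 126, 35, 104, 48]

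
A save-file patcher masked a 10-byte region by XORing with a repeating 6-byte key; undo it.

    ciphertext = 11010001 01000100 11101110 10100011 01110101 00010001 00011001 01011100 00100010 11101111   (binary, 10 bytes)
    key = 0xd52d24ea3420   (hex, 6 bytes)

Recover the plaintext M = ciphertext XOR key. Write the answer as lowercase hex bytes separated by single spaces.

The 6-byte key repeats, so the effective keystream is d5 2d 24 ea 34 20 d5 2d 24 ea.
byte 0: 209 XOR 213 =   4
byte 1:  68 XOR  45 = 105
byte 2: 238 XOR  36 = 202
byte 3: 163 XOR 234 =  73
byte 4: 117 XOR  52 =  65
byte 5:  17 XOR  32 =  49
byte 6:  25 XOR 213 = 204
byte 7:  92 XOR  45 = 113
byte 8:  34 XOR  36 =   6
byte 9: 239 XOR 234 =   5

04 69 ca 49 41 31 cc 71 06 05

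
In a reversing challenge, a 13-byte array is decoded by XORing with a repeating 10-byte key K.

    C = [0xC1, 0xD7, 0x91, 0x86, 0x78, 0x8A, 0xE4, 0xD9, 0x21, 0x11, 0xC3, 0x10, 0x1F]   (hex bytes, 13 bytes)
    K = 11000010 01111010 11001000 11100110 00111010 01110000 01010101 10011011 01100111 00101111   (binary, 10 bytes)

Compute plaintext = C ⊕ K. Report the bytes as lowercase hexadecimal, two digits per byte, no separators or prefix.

The 10-byte key repeats, so the effective keystream is c2 7a c8 e6 3a 70 55 9b 67 2f c2 7a c8.
byte 0: c1 xor c2 = 03
byte 1: d7 xor 7a = ad
byte 2: 91 xor c8 = 59
byte 3: 86 xor e6 = 60
byte 4: 78 xor 3a = 42
byte 5: 8a xor 70 = fa
byte 6: e4 xor 55 = b1
byte 7: d9 xor 9b = 42
byte 8: 21 xor 67 = 46
byte 9: 11 xor 2f = 3e
byte 10: c3 xor c2 = 01
byte 11: 10 xor 7a = 6a
byte 12: 1f xor c8 = d7

03ad596042fab142463e016ad7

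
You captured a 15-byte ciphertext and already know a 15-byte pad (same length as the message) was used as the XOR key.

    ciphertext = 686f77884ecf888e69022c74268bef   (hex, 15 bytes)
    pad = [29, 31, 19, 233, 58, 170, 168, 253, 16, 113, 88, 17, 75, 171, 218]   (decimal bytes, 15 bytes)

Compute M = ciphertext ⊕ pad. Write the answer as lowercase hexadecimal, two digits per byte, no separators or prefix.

XOR is its own inverse, so applying the key byte-wise gives the result directly.
68 XOR 1d = 75
6f XOR 1f = 70
77 XOR 13 = 64
88 XOR e9 = 61
4e XOR 3a = 74
cf XOR aa = 65
88 XOR a8 = 20
8e XOR fd = 73
69 XOR 10 = 79
02 XOR 71 = 73
2c XOR 58 = 74
74 XOR 11 = 65
26 XOR 4b = 6d
8b XOR ab = 20
ef XOR da = 35

7570646174652073797374656d2035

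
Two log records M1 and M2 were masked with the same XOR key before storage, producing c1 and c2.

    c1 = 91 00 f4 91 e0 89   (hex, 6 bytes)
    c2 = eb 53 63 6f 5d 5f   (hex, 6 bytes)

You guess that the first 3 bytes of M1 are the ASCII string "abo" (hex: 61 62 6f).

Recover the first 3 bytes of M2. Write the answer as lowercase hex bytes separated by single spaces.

1b 31 f8

First, c1 ⊕ c2 = (M1 ⊕ K) ⊕ (M2 ⊕ K) = M1 ⊕ M2, so the key drops out. Then M2 = (M1 ⊕ M2) ⊕ M1 over the first 3 bytes.
byte 0: (91 XOR eb) XOR 61 = 7a XOR 61 = 1b
byte 1: (00 XOR 53) XOR 62 = 53 XOR 62 = 31
byte 2: (f4 XOR 63) XOR 6f = 97 XOR 6f = f8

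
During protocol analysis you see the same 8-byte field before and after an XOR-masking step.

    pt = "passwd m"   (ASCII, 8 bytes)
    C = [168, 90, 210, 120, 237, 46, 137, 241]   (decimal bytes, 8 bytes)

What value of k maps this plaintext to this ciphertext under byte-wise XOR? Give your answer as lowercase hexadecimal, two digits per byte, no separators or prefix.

d83ba10b9a4aa99c

Since C = pt ⊕ k, XORing both sides with pt gives k = pt ⊕ C.
70 xor a8 = d8
61 xor 5a = 3b
73 xor d2 = a1
73 xor 78 = 0b
77 xor ed = 9a
64 xor 2e = 4a
20 xor 89 = a9
6d xor f1 = 9c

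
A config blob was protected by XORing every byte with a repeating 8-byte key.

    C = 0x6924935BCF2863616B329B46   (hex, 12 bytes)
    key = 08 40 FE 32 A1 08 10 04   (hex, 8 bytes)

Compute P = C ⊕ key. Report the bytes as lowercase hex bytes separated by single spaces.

The 8-byte key repeats, so the effective keystream is 08 40 fe 32 a1 08 10 04 08 40 fe 32.
byte 0: 105 ^   8 =  97
byte 1:  36 ^  64 = 100
byte 2: 147 ^ 254 = 109
byte 3:  91 ^  50 = 105
byte 4: 207 ^ 161 = 110
byte 5:  40 ^   8 =  32
byte 6:  99 ^  16 = 115
byte 7:  97 ^   4 = 101
byte 8: 107 ^   8 =  99
byte 9:  50 ^  64 = 114
byte 10: 155 ^ 254 = 101
byte 11:  70 ^  50 = 116

61 64 6d 69 6e 20 73 65 63 72 65 74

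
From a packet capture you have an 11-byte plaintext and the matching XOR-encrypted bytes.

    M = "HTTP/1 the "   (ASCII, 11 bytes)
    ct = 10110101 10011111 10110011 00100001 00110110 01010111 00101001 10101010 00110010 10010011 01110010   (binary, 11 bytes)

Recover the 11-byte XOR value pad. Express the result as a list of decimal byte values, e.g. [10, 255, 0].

Since ct = M ⊕ pad, XORing both sides with M gives pad = M ⊕ ct.
01001000 ⊕ 10110101 = 11111101
01010100 ⊕ 10011111 = 11001011
01010100 ⊕ 10110011 = 11100111
01010000 ⊕ 00100001 = 01110001
00101111 ⊕ 00110110 = 00011001
00110001 ⊕ 01010111 = 01100110
00100000 ⊕ 00101001 = 00001001
01110100 ⊕ 10101010 = 11011110
01101000 ⊕ 00110010 = 01011010
01100101 ⊕ 10010011 = 11110110
00100000 ⊕ 01110010 = 01010010

[253, 203, 231, 113, 25, 102, 9, 222, 90, 246, 82]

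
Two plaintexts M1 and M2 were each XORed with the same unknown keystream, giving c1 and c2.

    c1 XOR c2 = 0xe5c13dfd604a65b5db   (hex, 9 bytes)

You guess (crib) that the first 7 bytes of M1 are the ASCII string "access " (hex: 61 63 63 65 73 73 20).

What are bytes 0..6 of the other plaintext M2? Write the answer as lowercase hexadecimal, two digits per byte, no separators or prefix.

Since c1 ⊕ c2 = M1 ⊕ M2, XORing with the guessed M1 bytes yields the corresponding M2 bytes: M2 = (c1 ⊕ c2) ⊕ M1.
e5 XOR 61 = 84
c1 XOR 63 = a2
3d XOR 63 = 5e
fd XOR 65 = 98
60 XOR 73 = 13
4a XOR 73 = 39
65 XOR 20 = 45

84a25e98133945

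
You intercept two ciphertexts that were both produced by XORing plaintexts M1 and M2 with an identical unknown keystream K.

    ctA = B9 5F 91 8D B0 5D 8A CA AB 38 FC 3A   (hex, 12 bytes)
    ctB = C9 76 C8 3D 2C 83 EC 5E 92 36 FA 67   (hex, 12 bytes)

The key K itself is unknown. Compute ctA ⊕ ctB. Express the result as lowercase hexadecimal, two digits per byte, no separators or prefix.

702959b09cde6694390e065d

ctA ⊕ ctB = (M1 ⊕ K) ⊕ (M2 ⊕ K) = M1 ⊕ M2 — the shared key cancels under XOR.
byte 0: b9 ⊕ c9 = 70
byte 1: 5f ⊕ 76 = 29
byte 2: 91 ⊕ c8 = 59
byte 3: 8d ⊕ 3d = b0
byte 4: b0 ⊕ 2c = 9c
byte 5: 5d ⊕ 83 = de
byte 6: 8a ⊕ ec = 66
byte 7: ca ⊕ 5e = 94
byte 8: ab ⊕ 92 = 39
byte 9: 38 ⊕ 36 = 0e
byte 10: fc ⊕ fa = 06
byte 11: 3a ⊕ 67 = 5d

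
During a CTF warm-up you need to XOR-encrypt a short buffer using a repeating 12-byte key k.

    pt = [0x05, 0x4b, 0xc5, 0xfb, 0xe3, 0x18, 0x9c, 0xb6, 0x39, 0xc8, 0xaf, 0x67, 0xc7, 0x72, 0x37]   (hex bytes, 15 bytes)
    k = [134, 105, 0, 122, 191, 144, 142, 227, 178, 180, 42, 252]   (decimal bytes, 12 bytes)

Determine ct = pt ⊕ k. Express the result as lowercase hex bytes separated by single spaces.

The 12-byte key repeats, so the effective keystream is 86 69 00 7a bf 90 8e e3 b2 b4 2a fc 86 69 00.
byte 0: 05 ^ 86 = 83
byte 1: 4b ^ 69 = 22
byte 2: c5 ^ 00 = c5
byte 3: fb ^ 7a = 81
byte 4: e3 ^ bf = 5c
byte 5: 18 ^ 90 = 88
byte 6: 9c ^ 8e = 12
byte 7: b6 ^ e3 = 55
byte 8: 39 ^ b2 = 8b
byte 9: c8 ^ b4 = 7c
byte 10: af ^ 2a = 85
byte 11: 67 ^ fc = 9b
byte 12: c7 ^ 86 = 41
byte 13: 72 ^ 69 = 1b
byte 14: 37 ^ 00 = 37

83 22 c5 81 5c 88 12 55 8b 7c 85 9b 41 1b 37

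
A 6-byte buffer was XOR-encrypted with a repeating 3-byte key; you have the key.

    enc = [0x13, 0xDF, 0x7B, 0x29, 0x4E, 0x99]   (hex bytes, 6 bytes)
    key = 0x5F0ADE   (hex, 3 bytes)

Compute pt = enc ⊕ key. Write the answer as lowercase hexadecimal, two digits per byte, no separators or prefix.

4cd5a5764447

The 3-byte key repeats, so the effective keystream is 5f 0a de 5f 0a de.
byte 0: 13 ^ 5f = 4c
byte 1: df ^ 0a = d5
byte 2: 7b ^ de = a5
byte 3: 29 ^ 5f = 76
byte 4: 4e ^ 0a = 44
byte 5: 99 ^ de = 47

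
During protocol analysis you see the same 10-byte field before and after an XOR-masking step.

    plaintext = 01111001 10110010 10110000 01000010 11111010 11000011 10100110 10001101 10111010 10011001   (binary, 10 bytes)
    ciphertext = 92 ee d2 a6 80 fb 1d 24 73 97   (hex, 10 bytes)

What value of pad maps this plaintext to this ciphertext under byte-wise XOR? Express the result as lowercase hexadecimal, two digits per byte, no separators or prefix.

Since ciphertext = plaintext ⊕ pad, XORing both sides with plaintext gives pad = plaintext ⊕ ciphertext.
79 ^ 92 = eb
b2 ^ ee = 5c
b0 ^ d2 = 62
42 ^ a6 = e4
fa ^ 80 = 7a
c3 ^ fb = 38
a6 ^ 1d = bb
8d ^ 24 = a9
ba ^ 73 = c9
99 ^ 97 = 0e

eb5c62e47a38bba9c90e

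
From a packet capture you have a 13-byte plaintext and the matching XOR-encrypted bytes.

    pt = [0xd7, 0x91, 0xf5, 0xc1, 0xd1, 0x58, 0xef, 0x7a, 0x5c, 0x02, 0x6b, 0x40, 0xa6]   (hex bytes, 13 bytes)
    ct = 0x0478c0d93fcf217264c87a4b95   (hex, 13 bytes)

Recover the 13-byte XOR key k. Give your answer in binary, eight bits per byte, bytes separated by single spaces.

11010011 11101001 00110101 00011000 11101110 10010111 11001110 00001000 00111000 11001010 00010001 00001011 00110011

Since ct = pt ⊕ k, XORing both sides with pt gives k = pt ⊕ ct.
byte 0: d7 XOR 04 = d3
byte 1: 91 XOR 78 = e9
byte 2: f5 XOR c0 = 35
byte 3: c1 XOR d9 = 18
byte 4: d1 XOR 3f = ee
byte 5: 58 XOR cf = 97
byte 6: ef XOR 21 = ce
byte 7: 7a XOR 72 = 08
byte 8: 5c XOR 64 = 38
byte 9: 02 XOR c8 = ca
byte 10: 6b XOR 7a = 11
byte 11: 40 XOR 4b = 0b
byte 12: a6 XOR 95 = 33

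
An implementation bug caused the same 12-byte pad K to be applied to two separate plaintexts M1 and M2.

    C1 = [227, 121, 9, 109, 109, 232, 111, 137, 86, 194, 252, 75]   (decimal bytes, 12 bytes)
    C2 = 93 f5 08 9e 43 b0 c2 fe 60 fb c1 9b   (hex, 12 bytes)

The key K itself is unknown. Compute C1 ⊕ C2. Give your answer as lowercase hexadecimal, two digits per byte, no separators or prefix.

708c01f32e58ad7736393dd0

C1 ⊕ C2 = (M1 ⊕ K) ⊕ (M2 ⊕ K) = M1 ⊕ M2 — the shared key cancels under XOR.
e3 ^ 93 = 70
79 ^ f5 = 8c
09 ^ 08 = 01
6d ^ 9e = f3
6d ^ 43 = 2e
e8 ^ b0 = 58
6f ^ c2 = ad
89 ^ fe = 77
56 ^ 60 = 36
c2 ^ fb = 39
fc ^ c1 = 3d
4b ^ 9b = d0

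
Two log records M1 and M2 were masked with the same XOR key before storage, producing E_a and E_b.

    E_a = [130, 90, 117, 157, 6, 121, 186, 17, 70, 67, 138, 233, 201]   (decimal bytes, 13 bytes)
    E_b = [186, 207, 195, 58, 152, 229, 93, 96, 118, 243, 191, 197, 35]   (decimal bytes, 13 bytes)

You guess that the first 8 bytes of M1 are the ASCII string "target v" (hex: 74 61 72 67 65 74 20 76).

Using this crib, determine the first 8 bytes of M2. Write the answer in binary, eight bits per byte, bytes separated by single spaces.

01001100 11110100 11000100 11000000 11111011 11101000 11000111 00000111

First, E_a ⊕ E_b = (M1 ⊕ K) ⊕ (M2 ⊕ K) = M1 ⊕ M2, so the key drops out. Then M2 = (M1 ⊕ M2) ⊕ M1 over the first 8 bytes.
byte 0: (82 ^ ba) ^ 74 = 38 ^ 74 = 4c
byte 1: (5a ^ cf) ^ 61 = 95 ^ 61 = f4
byte 2: (75 ^ c3) ^ 72 = b6 ^ 72 = c4
byte 3: (9d ^ 3a) ^ 67 = a7 ^ 67 = c0
byte 4: (06 ^ 98) ^ 65 = 9e ^ 65 = fb
byte 5: (79 ^ e5) ^ 74 = 9c ^ 74 = e8
byte 6: (ba ^ 5d) ^ 20 = e7 ^ 20 = c7
byte 7: (11 ^ 60) ^ 76 = 71 ^ 76 = 07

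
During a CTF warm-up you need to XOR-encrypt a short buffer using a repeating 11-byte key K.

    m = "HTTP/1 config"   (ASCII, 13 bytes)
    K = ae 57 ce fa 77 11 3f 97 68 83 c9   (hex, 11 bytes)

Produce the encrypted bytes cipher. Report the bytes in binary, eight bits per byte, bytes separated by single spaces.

11100110 00000011 10011010 10101010 01011000 00100000 00011111 11110100 00000111 11101101 10101111 11000111 00110000

The 11-byte key repeats, so the effective keystream is ae 57 ce fa 77 11 3f 97 68 83 c9 ae 57.
byte 0:  72 ^ 174 = 230
byte 1:  84 ^  87 =   3
byte 2:  84 ^ 206 = 154
byte 3:  80 ^ 250 = 170
byte 4:  47 ^ 119 =  88
byte 5:  49 ^  17 =  32
byte 6:  32 ^  63 =  31
byte 7:  99 ^ 151 = 244
byte 8: 111 ^ 104 =   7
byte 9: 110 ^ 131 = 237
byte 10: 102 ^ 201 = 175
byte 11: 105 ^ 174 = 199
byte 12: 103 ^  87 =  48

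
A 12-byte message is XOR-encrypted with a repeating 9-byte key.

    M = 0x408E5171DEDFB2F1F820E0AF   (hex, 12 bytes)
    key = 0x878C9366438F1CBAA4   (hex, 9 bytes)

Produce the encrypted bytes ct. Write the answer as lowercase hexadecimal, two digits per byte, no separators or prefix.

The 9-byte key repeats, so the effective keystream is 87 8c 93 66 43 8f 1c ba a4 87 8c 93.
byte 0: 40 ^ 87 = c7
byte 1: 8e ^ 8c = 02
byte 2: 51 ^ 93 = c2
byte 3: 71 ^ 66 = 17
byte 4: de ^ 43 = 9d
byte 5: df ^ 8f = 50
byte 6: b2 ^ 1c = ae
byte 7: f1 ^ ba = 4b
byte 8: f8 ^ a4 = 5c
byte 9: 20 ^ 87 = a7
byte 10: e0 ^ 8c = 6c
byte 11: af ^ 93 = 3c

c702c2179d50ae4b5ca76c3c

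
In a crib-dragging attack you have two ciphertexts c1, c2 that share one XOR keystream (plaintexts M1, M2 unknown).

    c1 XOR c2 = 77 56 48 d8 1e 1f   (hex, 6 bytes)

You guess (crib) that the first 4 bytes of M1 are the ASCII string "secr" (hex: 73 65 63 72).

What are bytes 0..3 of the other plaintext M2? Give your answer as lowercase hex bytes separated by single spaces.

04 33 2b aa

Since c1 ⊕ c2 = M1 ⊕ M2, XORing with the guessed M1 bytes yields the corresponding M2 bytes: M2 = (c1 ⊕ c2) ⊕ M1.
119 xor 115 =   4
 86 xor 101 =  51
 72 xor  99 =  43
216 xor 114 = 170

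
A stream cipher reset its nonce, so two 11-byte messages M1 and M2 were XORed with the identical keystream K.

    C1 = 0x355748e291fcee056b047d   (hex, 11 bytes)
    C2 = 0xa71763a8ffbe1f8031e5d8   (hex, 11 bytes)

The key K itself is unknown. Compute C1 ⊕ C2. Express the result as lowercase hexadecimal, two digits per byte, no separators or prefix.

C1 ⊕ C2 = (M1 ⊕ K) ⊕ (M2 ⊕ K) = M1 ⊕ M2 — the shared key cancels under XOR.
35 XOR a7 = 92
57 XOR 17 = 40
48 XOR 63 = 2b
e2 XOR a8 = 4a
91 XOR ff = 6e
fc XOR be = 42
ee XOR 1f = f1
05 XOR 80 = 85
6b XOR 31 = 5a
04 XOR e5 = e1
7d XOR d8 = a5

92402b4a6e42f1855ae1a5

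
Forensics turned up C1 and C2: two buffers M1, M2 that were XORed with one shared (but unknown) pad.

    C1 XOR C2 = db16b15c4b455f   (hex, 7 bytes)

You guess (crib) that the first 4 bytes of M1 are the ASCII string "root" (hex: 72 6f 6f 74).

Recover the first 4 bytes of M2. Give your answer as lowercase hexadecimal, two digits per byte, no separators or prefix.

Since C1 ⊕ C2 = M1 ⊕ M2, XORing with the guessed M1 bytes yields the corresponding M2 bytes: M2 = (C1 ⊕ C2) ⊕ M1.
db xor 72 = a9
16 xor 6f = 79
b1 xor 6f = de
5c xor 74 = 28

a979de28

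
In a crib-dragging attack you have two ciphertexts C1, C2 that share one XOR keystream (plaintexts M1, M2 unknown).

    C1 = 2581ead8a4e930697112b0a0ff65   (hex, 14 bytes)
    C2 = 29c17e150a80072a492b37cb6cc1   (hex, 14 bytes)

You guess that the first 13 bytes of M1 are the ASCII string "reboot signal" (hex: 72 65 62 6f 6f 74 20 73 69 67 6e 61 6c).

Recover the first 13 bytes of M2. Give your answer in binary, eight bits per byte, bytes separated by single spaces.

First, C1 ⊕ C2 = (M1 ⊕ K) ⊕ (M2 ⊕ K) = M1 ⊕ M2, so the key drops out. Then M2 = (M1 ⊕ M2) ⊕ M1 over the first 13 bytes.
byte 0: (25 XOR 29) XOR 72 = 0c XOR 72 = 7e
byte 1: (81 XOR c1) XOR 65 = 40 XOR 65 = 25
byte 2: (ea XOR 7e) XOR 62 = 94 XOR 62 = f6
byte 3: (d8 XOR 15) XOR 6f = cd XOR 6f = a2
byte 4: (a4 XOR 0a) XOR 6f = ae XOR 6f = c1
byte 5: (e9 XOR 80) XOR 74 = 69 XOR 74 = 1d
byte 6: (30 XOR 07) XOR 20 = 37 XOR 20 = 17
byte 7: (69 XOR 2a) XOR 73 = 43 XOR 73 = 30
byte 8: (71 XOR 49) XOR 69 = 38 XOR 69 = 51
byte 9: (12 XOR 2b) XOR 67 = 39 XOR 67 = 5e
byte 10: (b0 XOR 37) XOR 6e = 87 XOR 6e = e9
byte 11: (a0 XOR cb) XOR 61 = 6b XOR 61 = 0a
byte 12: (ff XOR 6c) XOR 6c = 93 XOR 6c = ff

01111110 00100101 11110110 10100010 11000001 00011101 00010111 00110000 01010001 01011110 11101001 00001010 11111111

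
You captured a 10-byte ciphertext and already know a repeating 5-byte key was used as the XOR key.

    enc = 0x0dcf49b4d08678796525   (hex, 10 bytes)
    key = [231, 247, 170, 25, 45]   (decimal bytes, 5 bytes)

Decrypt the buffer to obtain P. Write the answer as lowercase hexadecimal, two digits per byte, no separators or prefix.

ea38e3adfd618fd37c08

The 5-byte key repeats, so the effective keystream is e7 f7 aa 19 2d e7 f7 aa 19 2d.
byte 0: 00001101 ^ 11100111 = 11101010
byte 1: 11001111 ^ 11110111 = 00111000
byte 2: 01001001 ^ 10101010 = 11100011
byte 3: 10110100 ^ 00011001 = 10101101
byte 4: 11010000 ^ 00101101 = 11111101
byte 5: 10000110 ^ 11100111 = 01100001
byte 6: 01111000 ^ 11110111 = 10001111
byte 7: 01111001 ^ 10101010 = 11010011
byte 8: 01100101 ^ 00011001 = 01111100
byte 9: 00100101 ^ 00101101 = 00001000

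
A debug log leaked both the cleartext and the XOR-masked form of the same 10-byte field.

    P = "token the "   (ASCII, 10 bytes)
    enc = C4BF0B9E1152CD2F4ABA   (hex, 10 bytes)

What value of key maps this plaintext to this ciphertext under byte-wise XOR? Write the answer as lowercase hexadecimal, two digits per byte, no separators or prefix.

b0d060fb7f72b9472f9a

Since enc = P ⊕ key, XORing both sides with P gives key = P ⊕ enc.
74 ^ c4 = b0
6f ^ bf = d0
6b ^ 0b = 60
65 ^ 9e = fb
6e ^ 11 = 7f
20 ^ 52 = 72
74 ^ cd = b9
68 ^ 2f = 47
65 ^ 4a = 2f
20 ^ ba = 9a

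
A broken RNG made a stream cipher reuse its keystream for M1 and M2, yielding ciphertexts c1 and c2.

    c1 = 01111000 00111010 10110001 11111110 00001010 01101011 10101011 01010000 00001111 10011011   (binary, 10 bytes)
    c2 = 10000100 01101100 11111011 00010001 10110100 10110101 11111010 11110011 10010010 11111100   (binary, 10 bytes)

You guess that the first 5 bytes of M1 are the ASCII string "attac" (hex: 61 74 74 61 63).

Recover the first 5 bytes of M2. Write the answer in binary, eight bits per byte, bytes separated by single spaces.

10011101 00100010 00111110 10001110 11011101

First, c1 ⊕ c2 = (M1 ⊕ K) ⊕ (M2 ⊕ K) = M1 ⊕ M2, so the key drops out. Then M2 = (M1 ⊕ M2) ⊕ M1 over the first 5 bytes.
byte 0: (78 xor 84) xor 61 = fc xor 61 = 9d
byte 1: (3a xor 6c) xor 74 = 56 xor 74 = 22
byte 2: (b1 xor fb) xor 74 = 4a xor 74 = 3e
byte 3: (fe xor 11) xor 61 = ef xor 61 = 8e
byte 4: (0a xor b4) xor 63 = be xor 63 = dd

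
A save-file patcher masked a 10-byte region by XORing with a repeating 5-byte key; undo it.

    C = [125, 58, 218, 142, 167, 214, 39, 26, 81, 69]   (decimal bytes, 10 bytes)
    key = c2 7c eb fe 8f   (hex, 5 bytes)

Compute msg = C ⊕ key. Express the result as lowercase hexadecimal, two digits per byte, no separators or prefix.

The 5-byte key repeats, so the effective keystream is c2 7c eb fe 8f c2 7c eb fe 8f.
byte 0: 7d ⊕ c2 = bf
byte 1: 3a ⊕ 7c = 46
byte 2: da ⊕ eb = 31
byte 3: 8e ⊕ fe = 70
byte 4: a7 ⊕ 8f = 28
byte 5: d6 ⊕ c2 = 14
byte 6: 27 ⊕ 7c = 5b
byte 7: 1a ⊕ eb = f1
byte 8: 51 ⊕ fe = af
byte 9: 45 ⊕ 8f = ca

bf46317028145bf1afca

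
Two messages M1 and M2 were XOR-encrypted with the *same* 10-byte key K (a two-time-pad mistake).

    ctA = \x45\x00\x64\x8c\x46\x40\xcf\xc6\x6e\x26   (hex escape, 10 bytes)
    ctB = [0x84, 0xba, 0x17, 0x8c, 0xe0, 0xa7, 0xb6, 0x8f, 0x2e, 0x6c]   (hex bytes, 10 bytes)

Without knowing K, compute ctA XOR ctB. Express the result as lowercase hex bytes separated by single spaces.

c1 ba 73 00 a6 e7 79 49 40 4a

ctA ⊕ ctB = (M1 ⊕ K) ⊕ (M2 ⊕ K) = M1 ⊕ M2 — the shared key cancels under XOR.
45 ⊕ 84 = c1
00 ⊕ ba = ba
64 ⊕ 17 = 73
8c ⊕ 8c = 00
46 ⊕ e0 = a6
40 ⊕ a7 = e7
cf ⊕ b6 = 79
c6 ⊕ 8f = 49
6e ⊕ 2e = 40
26 ⊕ 6c = 4a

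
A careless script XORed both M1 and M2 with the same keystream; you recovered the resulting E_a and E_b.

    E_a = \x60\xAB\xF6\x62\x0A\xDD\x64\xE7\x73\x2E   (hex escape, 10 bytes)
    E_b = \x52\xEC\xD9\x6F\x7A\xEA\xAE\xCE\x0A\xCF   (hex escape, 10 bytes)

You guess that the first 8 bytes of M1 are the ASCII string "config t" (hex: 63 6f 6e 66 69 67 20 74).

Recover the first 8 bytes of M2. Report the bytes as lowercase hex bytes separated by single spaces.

First, E_a ⊕ E_b = (M1 ⊕ K) ⊕ (M2 ⊕ K) = M1 ⊕ M2, so the key drops out. Then M2 = (M1 ⊕ M2) ⊕ M1 over the first 8 bytes.
byte 0: (60 xor 52) xor 63 = 32 xor 63 = 51
byte 1: (ab xor ec) xor 6f = 47 xor 6f = 28
byte 2: (f6 xor d9) xor 6e = 2f xor 6e = 41
byte 3: (62 xor 6f) xor 66 = 0d xor 66 = 6b
byte 4: (0a xor 7a) xor 69 = 70 xor 69 = 19
byte 5: (dd xor ea) xor 67 = 37 xor 67 = 50
byte 6: (64 xor ae) xor 20 = ca xor 20 = ea
byte 7: (e7 xor ce) xor 74 = 29 xor 74 = 5d

51 28 41 6b 19 50 ea 5d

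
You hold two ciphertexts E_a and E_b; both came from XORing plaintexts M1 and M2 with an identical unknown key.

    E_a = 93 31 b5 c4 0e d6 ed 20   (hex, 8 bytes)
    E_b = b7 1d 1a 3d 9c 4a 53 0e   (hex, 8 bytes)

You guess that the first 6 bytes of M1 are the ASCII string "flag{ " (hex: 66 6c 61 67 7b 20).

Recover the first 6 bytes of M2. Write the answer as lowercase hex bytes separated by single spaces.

First, E_a ⊕ E_b = (M1 ⊕ K) ⊕ (M2 ⊕ K) = M1 ⊕ M2, so the key drops out. Then M2 = (M1 ⊕ M2) ⊕ M1 over the first 6 bytes.
byte 0: (93 ⊕ b7) ⊕ 66 = 24 ⊕ 66 = 42
byte 1: (31 ⊕ 1d) ⊕ 6c = 2c ⊕ 6c = 40
byte 2: (b5 ⊕ 1a) ⊕ 61 = af ⊕ 61 = ce
byte 3: (c4 ⊕ 3d) ⊕ 67 = f9 ⊕ 67 = 9e
byte 4: (0e ⊕ 9c) ⊕ 7b = 92 ⊕ 7b = e9
byte 5: (d6 ⊕ 4a) ⊕ 20 = 9c ⊕ 20 = bc

42 40 ce 9e e9 bc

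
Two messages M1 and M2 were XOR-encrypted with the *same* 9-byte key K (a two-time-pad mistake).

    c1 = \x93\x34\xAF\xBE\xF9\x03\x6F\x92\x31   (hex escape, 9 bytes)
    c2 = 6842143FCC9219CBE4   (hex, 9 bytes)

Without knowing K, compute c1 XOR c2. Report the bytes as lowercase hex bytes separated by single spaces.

c1 ⊕ c2 = (M1 ⊕ K) ⊕ (M2 ⊕ K) = M1 ⊕ M2 — the shared key cancels under XOR.
10010011 ^ 01101000 = 11111011
00110100 ^ 01000010 = 01110110
10101111 ^ 00010100 = 10111011
10111110 ^ 00111111 = 10000001
11111001 ^ 11001100 = 00110101
00000011 ^ 10010010 = 10010001
01101111 ^ 00011001 = 01110110
10010010 ^ 11001011 = 01011001
00110001 ^ 11100100 = 11010101

fb 76 bb 81 35 91 76 59 d5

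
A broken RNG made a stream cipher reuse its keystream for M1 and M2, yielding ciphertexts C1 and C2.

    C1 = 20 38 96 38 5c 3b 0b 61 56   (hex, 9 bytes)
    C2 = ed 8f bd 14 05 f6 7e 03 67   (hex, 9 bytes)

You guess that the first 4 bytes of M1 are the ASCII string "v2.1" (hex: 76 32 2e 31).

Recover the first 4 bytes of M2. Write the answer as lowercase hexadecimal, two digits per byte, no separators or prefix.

bb85051d

First, C1 ⊕ C2 = (M1 ⊕ K) ⊕ (M2 ⊕ K) = M1 ⊕ M2, so the key drops out. Then M2 = (M1 ⊕ M2) ⊕ M1 over the first 4 bytes.
byte 0: (20 ⊕ ed) ⊕ 76 = cd ⊕ 76 = bb
byte 1: (38 ⊕ 8f) ⊕ 32 = b7 ⊕ 32 = 85
byte 2: (96 ⊕ bd) ⊕ 2e = 2b ⊕ 2e = 05
byte 3: (38 ⊕ 14) ⊕ 31 = 2c ⊕ 31 = 1d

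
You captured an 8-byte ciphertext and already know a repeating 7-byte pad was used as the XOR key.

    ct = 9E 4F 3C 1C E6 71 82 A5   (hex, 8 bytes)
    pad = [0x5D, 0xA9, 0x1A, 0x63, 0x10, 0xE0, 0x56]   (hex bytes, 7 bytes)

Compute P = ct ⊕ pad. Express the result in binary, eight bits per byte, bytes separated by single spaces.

11000011 11100110 00100110 01111111 11110110 10010001 11010100 11111000

The 7-byte key repeats, so the effective keystream is 5d a9 1a 63 10 e0 56 5d.
byte 0: 9e xor 5d = c3
byte 1: 4f xor a9 = e6
byte 2: 3c xor 1a = 26
byte 3: 1c xor 63 = 7f
byte 4: e6 xor 10 = f6
byte 5: 71 xor e0 = 91
byte 6: 82 xor 56 = d4
byte 7: a5 xor 5d = f8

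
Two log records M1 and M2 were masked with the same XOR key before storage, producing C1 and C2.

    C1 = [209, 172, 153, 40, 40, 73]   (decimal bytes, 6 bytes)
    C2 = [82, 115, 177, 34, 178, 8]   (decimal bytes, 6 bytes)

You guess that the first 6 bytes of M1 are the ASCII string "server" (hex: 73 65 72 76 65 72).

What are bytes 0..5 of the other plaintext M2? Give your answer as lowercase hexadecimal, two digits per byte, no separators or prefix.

f0ba5a7cff33

First, C1 ⊕ C2 = (M1 ⊕ K) ⊕ (M2 ⊕ K) = M1 ⊕ M2, so the key drops out. Then M2 = (M1 ⊕ M2) ⊕ M1 over the first 6 bytes.
byte 0: (d1 xor 52) xor 73 = 83 xor 73 = f0
byte 1: (ac xor 73) xor 65 = df xor 65 = ba
byte 2: (99 xor b1) xor 72 = 28 xor 72 = 5a
byte 3: (28 xor 22) xor 76 = 0a xor 76 = 7c
byte 4: (28 xor b2) xor 65 = 9a xor 65 = ff
byte 5: (49 xor 08) xor 72 = 41 xor 72 = 33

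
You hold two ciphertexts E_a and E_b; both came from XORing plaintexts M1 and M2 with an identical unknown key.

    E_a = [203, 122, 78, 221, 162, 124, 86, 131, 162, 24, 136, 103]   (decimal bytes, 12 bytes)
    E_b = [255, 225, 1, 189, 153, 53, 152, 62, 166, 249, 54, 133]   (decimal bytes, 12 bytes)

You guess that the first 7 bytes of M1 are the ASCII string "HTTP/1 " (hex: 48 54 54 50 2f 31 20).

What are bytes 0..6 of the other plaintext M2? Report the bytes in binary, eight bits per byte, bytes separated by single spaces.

First, E_a ⊕ E_b = (M1 ⊕ K) ⊕ (M2 ⊕ K) = M1 ⊕ M2, so the key drops out. Then M2 = (M1 ⊕ M2) ⊕ M1 over the first 7 bytes.
byte 0: (cb ^ ff) ^ 48 = 34 ^ 48 = 7c
byte 1: (7a ^ e1) ^ 54 = 9b ^ 54 = cf
byte 2: (4e ^ 01) ^ 54 = 4f ^ 54 = 1b
byte 3: (dd ^ bd) ^ 50 = 60 ^ 50 = 30
byte 4: (a2 ^ 99) ^ 2f = 3b ^ 2f = 14
byte 5: (7c ^ 35) ^ 31 = 49 ^ 31 = 78
byte 6: (56 ^ 98) ^ 20 = ce ^ 20 = ee

01111100 11001111 00011011 00110000 00010100 01111000 11101110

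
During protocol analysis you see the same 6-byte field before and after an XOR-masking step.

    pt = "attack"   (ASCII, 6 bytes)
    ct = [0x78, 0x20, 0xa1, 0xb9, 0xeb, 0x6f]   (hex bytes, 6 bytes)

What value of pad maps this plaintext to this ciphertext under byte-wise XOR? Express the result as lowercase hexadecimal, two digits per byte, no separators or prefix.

1954d5d88804

Since ct = pt ⊕ pad, XORing both sides with pt gives pad = pt ⊕ ct.
01100001 XOR 01111000 = 00011001
01110100 XOR 00100000 = 01010100
01110100 XOR 10100001 = 11010101
01100001 XOR 10111001 = 11011000
01100011 XOR 11101011 = 10001000
01101011 XOR 01101111 = 00000100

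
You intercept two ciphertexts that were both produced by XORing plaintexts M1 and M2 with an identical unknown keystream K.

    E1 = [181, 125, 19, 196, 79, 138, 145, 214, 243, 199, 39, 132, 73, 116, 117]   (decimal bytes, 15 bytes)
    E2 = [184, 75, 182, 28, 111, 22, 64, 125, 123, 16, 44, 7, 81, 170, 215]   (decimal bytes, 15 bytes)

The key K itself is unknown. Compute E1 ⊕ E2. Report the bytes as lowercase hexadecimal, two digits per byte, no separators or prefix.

0d36a5d8209cd1ab88d70b8318dea2

E1 ⊕ E2 = (M1 ⊕ K) ⊕ (M2 ⊕ K) = M1 ⊕ M2 — the shared key cancels under XOR.
byte 0: b5 ^ b8 = 0d
byte 1: 7d ^ 4b = 36
byte 2: 13 ^ b6 = a5
byte 3: c4 ^ 1c = d8
byte 4: 4f ^ 6f = 20
byte 5: 8a ^ 16 = 9c
byte 6: 91 ^ 40 = d1
byte 7: d6 ^ 7d = ab
byte 8: f3 ^ 7b = 88
byte 9: c7 ^ 10 = d7
byte 10: 27 ^ 2c = 0b
byte 11: 84 ^ 07 = 83
byte 12: 49 ^ 51 = 18
byte 13: 74 ^ aa = de
byte 14: 75 ^ d7 = a2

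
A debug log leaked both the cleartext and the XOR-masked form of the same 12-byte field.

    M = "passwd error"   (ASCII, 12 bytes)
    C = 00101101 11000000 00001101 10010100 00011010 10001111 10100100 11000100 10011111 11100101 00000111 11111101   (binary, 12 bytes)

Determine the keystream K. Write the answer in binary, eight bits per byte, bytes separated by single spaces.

01011101 10100001 01111110 11100111 01101101 11101011 10000100 10100001 11101101 10010111 01101000 10001111

Since C = M ⊕ K, XORing both sides with M gives K = M ⊕ C.
01110000 ⊕ 00101101 = 01011101
01100001 ⊕ 11000000 = 10100001
01110011 ⊕ 00001101 = 01111110
01110011 ⊕ 10010100 = 11100111
01110111 ⊕ 00011010 = 01101101
01100100 ⊕ 10001111 = 11101011
00100000 ⊕ 10100100 = 10000100
01100101 ⊕ 11000100 = 10100001
01110010 ⊕ 10011111 = 11101101
01110010 ⊕ 11100101 = 10010111
01101111 ⊕ 00000111 = 01101000
01110010 ⊕ 11111101 = 10001111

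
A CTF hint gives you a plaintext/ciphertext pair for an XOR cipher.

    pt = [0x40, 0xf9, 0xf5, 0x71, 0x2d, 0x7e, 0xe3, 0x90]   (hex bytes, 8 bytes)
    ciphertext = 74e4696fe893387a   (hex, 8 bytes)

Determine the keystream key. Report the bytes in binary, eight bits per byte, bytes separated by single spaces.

00110100 00011101 10011100 00011110 11000101 11101101 11011011 11101010

Since ciphertext = pt ⊕ key, XORing both sides with pt gives key = pt ⊕ ciphertext.
01000000 ⊕ 01110100 = 00110100
11111001 ⊕ 11100100 = 00011101
11110101 ⊕ 01101001 = 10011100
01110001 ⊕ 01101111 = 00011110
00101101 ⊕ 11101000 = 11000101
01111110 ⊕ 10010011 = 11101101
11100011 ⊕ 00111000 = 11011011
10010000 ⊕ 01111010 = 11101010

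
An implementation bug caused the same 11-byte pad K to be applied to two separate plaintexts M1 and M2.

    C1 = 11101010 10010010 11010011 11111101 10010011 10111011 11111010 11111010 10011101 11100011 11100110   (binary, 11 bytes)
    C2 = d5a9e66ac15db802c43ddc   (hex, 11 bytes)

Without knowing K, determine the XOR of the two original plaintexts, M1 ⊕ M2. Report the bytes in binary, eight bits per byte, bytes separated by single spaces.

00111111 00111011 00110101 10010111 01010010 11100110 01000010 11111000 01011001 11011110 00111010

C1 ⊕ C2 = (M1 ⊕ K) ⊕ (M2 ⊕ K) = M1 ⊕ M2 — the shared key cancels under XOR.
byte 0: ea XOR d5 = 3f
byte 1: 92 XOR a9 = 3b
byte 2: d3 XOR e6 = 35
byte 3: fd XOR 6a = 97
byte 4: 93 XOR c1 = 52
byte 5: bb XOR 5d = e6
byte 6: fa XOR b8 = 42
byte 7: fa XOR 02 = f8
byte 8: 9d XOR c4 = 59
byte 9: e3 XOR 3d = de
byte 10: e6 XOR dc = 3a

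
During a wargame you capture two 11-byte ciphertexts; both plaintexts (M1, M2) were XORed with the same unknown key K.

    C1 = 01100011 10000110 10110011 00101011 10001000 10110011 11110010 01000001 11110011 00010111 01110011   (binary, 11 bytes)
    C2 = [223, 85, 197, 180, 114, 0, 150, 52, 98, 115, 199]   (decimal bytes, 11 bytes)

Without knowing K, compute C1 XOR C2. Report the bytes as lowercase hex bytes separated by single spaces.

C1 ⊕ C2 = (M1 ⊕ K) ⊕ (M2 ⊕ K) = M1 ⊕ M2 — the shared key cancels under XOR.
 99 xor 223 = 188
134 xor  85 = 211
179 xor 197 = 118
 43 xor 180 = 159
136 xor 114 = 250
179 xor   0 = 179
242 xor 150 = 100
 65 xor  52 = 117
243 xor  98 = 145
 23 xor 115 = 100
115 xor 199 = 180

bc d3 76 9f fa b3 64 75 91 64 b4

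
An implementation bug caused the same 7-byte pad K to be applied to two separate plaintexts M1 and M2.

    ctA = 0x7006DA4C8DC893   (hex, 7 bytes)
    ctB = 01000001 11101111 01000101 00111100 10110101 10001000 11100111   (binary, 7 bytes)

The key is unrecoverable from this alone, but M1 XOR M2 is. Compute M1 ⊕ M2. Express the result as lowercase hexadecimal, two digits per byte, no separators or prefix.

ctA ⊕ ctB = (M1 ⊕ K) ⊕ (M2 ⊕ K) = M1 ⊕ M2 — the shared key cancels under XOR.
70 XOR 41 = 31
06 XOR ef = e9
da XOR 45 = 9f
4c XOR 3c = 70
8d XOR b5 = 38
c8 XOR 88 = 40
93 XOR e7 = 74

31e99f70384074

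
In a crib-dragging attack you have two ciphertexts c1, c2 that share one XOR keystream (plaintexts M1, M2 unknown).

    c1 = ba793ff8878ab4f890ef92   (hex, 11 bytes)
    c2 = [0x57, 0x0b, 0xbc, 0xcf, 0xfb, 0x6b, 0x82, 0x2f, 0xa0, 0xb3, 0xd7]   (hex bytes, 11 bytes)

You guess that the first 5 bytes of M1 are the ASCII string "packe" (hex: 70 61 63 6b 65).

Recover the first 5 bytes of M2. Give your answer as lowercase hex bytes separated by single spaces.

First, c1 ⊕ c2 = (M1 ⊕ K) ⊕ (M2 ⊕ K) = M1 ⊕ M2, so the key drops out. Then M2 = (M1 ⊕ M2) ⊕ M1 over the first 5 bytes.
byte 0: (ba xor 57) xor 70 = ed xor 70 = 9d
byte 1: (79 xor 0b) xor 61 = 72 xor 61 = 13
byte 2: (3f xor bc) xor 63 = 83 xor 63 = e0
byte 3: (f8 xor cf) xor 6b = 37 xor 6b = 5c
byte 4: (87 xor fb) xor 65 = 7c xor 65 = 19

9d 13 e0 5c 19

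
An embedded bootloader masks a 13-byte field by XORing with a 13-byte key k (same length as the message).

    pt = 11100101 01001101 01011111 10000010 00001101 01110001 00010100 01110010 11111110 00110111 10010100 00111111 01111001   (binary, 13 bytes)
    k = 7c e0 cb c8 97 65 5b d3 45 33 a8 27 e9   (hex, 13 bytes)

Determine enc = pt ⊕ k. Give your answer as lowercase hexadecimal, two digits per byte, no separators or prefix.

229 ⊕ 124 = 153
 77 ⊕ 224 = 173
 95 ⊕ 203 = 148
130 ⊕ 200 =  74
 13 ⊕ 151 = 154
113 ⊕ 101 =  20
 20 ⊕  91 =  79
114 ⊕ 211 = 161
254 ⊕  69 = 187
 55 ⊕  51 =   4
148 ⊕ 168 =  60
 63 ⊕  39 =  24
121 ⊕ 233 = 144

99ad944a9a144fa1bb043c1890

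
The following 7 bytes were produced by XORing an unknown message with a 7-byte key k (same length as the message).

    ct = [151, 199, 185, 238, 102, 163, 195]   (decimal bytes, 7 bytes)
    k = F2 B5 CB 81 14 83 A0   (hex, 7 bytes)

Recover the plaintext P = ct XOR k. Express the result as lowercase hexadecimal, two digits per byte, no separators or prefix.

XOR is its own inverse, so applying the key byte-wise gives the result directly.
byte 0: 97 ^ f2 = 65
byte 1: c7 ^ b5 = 72
byte 2: b9 ^ cb = 72
byte 3: ee ^ 81 = 6f
byte 4: 66 ^ 14 = 72
byte 5: a3 ^ 83 = 20
byte 6: c3 ^ a0 = 63

6572726f722063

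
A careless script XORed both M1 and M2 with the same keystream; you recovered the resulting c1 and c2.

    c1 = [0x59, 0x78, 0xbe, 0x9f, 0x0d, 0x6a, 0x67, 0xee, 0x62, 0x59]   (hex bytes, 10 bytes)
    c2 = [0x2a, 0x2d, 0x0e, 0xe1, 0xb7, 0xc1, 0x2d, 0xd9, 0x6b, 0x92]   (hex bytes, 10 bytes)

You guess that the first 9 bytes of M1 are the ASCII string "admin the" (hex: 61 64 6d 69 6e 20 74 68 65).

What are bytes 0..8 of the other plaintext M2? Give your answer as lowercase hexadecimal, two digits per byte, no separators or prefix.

First, c1 ⊕ c2 = (M1 ⊕ K) ⊕ (M2 ⊕ K) = M1 ⊕ M2, so the key drops out. Then M2 = (M1 ⊕ M2) ⊕ M1 over the first 9 bytes.
byte 0: (59 ^ 2a) ^ 61 = 73 ^ 61 = 12
byte 1: (78 ^ 2d) ^ 64 = 55 ^ 64 = 31
byte 2: (be ^ 0e) ^ 6d = b0 ^ 6d = dd
byte 3: (9f ^ e1) ^ 69 = 7e ^ 69 = 17
byte 4: (0d ^ b7) ^ 6e = ba ^ 6e = d4
byte 5: (6a ^ c1) ^ 20 = ab ^ 20 = 8b
byte 6: (67 ^ 2d) ^ 74 = 4a ^ 74 = 3e
byte 7: (ee ^ d9) ^ 68 = 37 ^ 68 = 5f
byte 8: (62 ^ 6b) ^ 65 = 09 ^ 65 = 6c

1231dd17d48b3e5f6c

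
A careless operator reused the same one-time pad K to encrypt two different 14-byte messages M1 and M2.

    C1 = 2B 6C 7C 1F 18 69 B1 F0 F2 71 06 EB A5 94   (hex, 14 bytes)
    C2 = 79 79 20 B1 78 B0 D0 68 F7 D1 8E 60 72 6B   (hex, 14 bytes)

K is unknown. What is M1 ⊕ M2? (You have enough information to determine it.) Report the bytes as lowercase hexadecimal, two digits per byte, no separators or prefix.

C1 ⊕ C2 = (M1 ⊕ K) ⊕ (M2 ⊕ K) = M1 ⊕ M2 — the shared key cancels under XOR.
2b XOR 79 = 52
6c XOR 79 = 15
7c XOR 20 = 5c
1f XOR b1 = ae
18 XOR 78 = 60
69 XOR b0 = d9
b1 XOR d0 = 61
f0 XOR 68 = 98
f2 XOR f7 = 05
71 XOR d1 = a0
06 XOR 8e = 88
eb XOR 60 = 8b
a5 XOR 72 = d7
94 XOR 6b = ff

52155cae60d9619805a0888bd7ff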